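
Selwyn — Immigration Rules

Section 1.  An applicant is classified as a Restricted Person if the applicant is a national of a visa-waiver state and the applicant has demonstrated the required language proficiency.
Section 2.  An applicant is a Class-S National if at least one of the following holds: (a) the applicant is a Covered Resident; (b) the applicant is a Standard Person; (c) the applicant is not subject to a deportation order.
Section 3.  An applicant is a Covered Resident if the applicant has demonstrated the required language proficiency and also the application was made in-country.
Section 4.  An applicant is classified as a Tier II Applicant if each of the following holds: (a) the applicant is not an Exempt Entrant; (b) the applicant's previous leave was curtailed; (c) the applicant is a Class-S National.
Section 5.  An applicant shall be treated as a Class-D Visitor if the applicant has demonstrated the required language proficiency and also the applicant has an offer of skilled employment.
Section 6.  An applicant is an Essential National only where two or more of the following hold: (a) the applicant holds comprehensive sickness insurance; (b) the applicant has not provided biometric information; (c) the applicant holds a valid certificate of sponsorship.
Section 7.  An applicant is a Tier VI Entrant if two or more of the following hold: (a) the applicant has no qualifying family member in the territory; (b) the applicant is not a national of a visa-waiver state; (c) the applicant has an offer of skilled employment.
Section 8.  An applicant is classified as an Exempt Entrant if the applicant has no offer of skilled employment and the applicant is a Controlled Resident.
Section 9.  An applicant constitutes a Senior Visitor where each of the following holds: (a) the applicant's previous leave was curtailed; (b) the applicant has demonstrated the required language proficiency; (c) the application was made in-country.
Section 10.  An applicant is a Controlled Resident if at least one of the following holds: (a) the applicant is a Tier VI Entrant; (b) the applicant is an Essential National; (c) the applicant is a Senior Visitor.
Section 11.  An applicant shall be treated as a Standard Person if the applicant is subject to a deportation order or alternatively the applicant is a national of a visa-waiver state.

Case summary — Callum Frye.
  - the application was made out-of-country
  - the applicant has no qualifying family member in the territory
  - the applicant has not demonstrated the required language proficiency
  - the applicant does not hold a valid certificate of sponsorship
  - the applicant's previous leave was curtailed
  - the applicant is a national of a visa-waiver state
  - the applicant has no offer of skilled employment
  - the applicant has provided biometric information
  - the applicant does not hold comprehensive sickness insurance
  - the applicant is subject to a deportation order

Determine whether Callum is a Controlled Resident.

No

section 7 — Tier VI Entrant: the applicant has no qualifying family member in the territory? yes; the applicant is not a national of a visa-waiver state? no; the applicant has an offer of skilled employment? no — 1 of 3 hold (need ≥2) → not satisfied.
section 6 — Essential National: the applicant holds comprehensive sickness insurance? no; the applicant has not provided biometric information? no; the applicant holds a valid certificate of sponsorship? no — 0 of 3 hold (need ≥2) → not satisfied.
section 9 — Senior Visitor: [the applicant's previous leave was curtailed? yes] AND [the applicant has demonstrated the required language proficiency? no] AND [the application was made in-country? no] → not satisfied.
section 10 — Controlled Resident: [Tier VI Entrant (section 7)? no] OR [Essential National (section 6)? no] OR [Senior Visitor (section 9)? no] → not satisfied.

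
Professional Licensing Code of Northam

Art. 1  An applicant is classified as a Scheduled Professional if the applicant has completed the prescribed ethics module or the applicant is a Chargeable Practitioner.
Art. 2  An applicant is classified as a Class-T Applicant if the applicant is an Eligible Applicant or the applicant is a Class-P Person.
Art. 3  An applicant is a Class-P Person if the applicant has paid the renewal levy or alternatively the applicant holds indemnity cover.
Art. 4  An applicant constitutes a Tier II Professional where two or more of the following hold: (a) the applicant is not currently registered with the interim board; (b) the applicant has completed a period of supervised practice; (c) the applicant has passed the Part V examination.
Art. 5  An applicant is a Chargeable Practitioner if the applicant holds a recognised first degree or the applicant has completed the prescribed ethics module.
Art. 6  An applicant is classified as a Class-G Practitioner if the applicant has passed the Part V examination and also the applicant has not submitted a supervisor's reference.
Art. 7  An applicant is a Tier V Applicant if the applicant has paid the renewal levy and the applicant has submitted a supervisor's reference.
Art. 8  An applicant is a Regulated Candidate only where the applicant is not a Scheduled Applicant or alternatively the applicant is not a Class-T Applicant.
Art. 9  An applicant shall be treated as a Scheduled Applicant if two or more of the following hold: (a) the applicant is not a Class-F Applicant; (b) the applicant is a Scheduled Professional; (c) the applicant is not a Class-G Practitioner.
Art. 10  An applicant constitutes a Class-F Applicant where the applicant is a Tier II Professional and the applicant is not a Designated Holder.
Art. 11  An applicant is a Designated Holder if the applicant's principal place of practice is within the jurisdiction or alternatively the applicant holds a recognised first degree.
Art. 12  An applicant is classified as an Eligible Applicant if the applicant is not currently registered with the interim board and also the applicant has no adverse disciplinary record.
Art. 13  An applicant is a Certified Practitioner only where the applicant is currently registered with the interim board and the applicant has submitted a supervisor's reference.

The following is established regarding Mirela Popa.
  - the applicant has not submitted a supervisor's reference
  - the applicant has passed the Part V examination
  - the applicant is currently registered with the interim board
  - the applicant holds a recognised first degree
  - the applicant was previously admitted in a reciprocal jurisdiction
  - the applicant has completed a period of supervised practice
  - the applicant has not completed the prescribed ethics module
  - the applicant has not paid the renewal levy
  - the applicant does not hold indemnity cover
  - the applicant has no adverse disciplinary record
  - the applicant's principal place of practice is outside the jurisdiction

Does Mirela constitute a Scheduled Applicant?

Under article 4: the applicant is not currently registered with the interim board? no; the applicant has completed a period of supervised practice? yes; the applicant has passed the Part V examination? yes — 2 of 3 hold (need ≥2) → satisfied.
Under article 11: the applicant's principal place of practice is within the jurisdiction? no; or the applicant holds a recognised first degree? yes. So the applicant is a Designated Holder.
Under article 10: Tier II Professional (article 4)? yes; and not a Designated Holder (article 11)? no. So the applicant is not a Class-F Applicant.
Under article 5: the applicant holds a recognised first degree? yes; or the applicant has completed the prescribed ethics module? no. So the applicant is a Chargeable Practitioner.
Under article 1: the applicant has completed the prescribed ethics module? no; or Chargeable Practitioner (article 5)? yes. So the applicant is a Scheduled Professional.
Under article 6: the applicant has passed the Part V examination? yes; and the applicant has not submitted a supervisor's reference? yes. So the applicant is a Class-G Practitioner.
Under article 9: not a Class-F Applicant (article 10)? yes; Scheduled Professional (article 1)? yes; not a Class-G Practitioner (article 6)? no — 2 of 3 hold (need ≥2) → satisfied.

Yes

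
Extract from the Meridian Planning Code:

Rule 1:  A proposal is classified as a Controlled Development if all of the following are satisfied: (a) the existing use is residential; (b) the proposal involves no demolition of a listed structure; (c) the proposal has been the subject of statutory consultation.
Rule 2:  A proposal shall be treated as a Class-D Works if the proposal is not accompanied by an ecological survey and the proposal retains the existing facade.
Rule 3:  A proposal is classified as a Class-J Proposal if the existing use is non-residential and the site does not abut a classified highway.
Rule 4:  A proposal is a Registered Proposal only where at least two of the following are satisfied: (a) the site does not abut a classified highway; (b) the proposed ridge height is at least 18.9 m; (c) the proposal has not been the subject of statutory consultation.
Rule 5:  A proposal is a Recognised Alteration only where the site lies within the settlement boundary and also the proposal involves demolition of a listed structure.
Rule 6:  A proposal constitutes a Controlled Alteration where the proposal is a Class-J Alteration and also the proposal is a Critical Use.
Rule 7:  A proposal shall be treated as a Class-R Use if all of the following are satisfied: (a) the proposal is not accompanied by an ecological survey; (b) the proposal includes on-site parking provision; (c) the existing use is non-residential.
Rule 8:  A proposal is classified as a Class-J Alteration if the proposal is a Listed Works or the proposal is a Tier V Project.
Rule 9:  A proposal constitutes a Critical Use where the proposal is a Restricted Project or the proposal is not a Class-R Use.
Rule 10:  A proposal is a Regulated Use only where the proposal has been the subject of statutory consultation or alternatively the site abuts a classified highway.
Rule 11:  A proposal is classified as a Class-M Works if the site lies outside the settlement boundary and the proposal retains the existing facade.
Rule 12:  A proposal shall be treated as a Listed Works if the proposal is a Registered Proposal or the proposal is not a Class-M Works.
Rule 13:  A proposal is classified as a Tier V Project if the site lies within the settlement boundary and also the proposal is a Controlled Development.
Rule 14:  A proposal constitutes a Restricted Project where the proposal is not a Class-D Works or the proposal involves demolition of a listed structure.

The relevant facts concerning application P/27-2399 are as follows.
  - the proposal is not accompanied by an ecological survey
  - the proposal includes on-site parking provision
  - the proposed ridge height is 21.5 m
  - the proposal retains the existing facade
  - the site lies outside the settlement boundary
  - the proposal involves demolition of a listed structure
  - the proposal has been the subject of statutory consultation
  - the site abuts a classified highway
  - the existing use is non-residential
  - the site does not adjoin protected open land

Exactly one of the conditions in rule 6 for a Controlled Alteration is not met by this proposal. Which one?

Class-J Alteration

Under rule 4: the site does not abut a classified highway? no; proposed ridge height: 21.5 m ≥ 18.9 m? yes; the proposal has not been the subject of statutory consultation? no — 1 of 3 hold (need ≥2) → not satisfied.
Under rule 11: the site lies outside the settlement boundary? yes; and the proposal retains the existing facade? yes. So the proposal is a Class-M Works.
Under rule 12: Registered Proposal (rule 4)? no; or not a Class-M Works (rule 11)? no. So the proposal is not a Listed Works.
Under rule 1: the existing use is residential? no; and the proposal involves no demolition of a listed structure? no; and the proposal has been the subject of statutory consultation? yes. So the proposal is not a Controlled Development.
Under rule 13: the site lies within the settlement boundary? no; and Controlled Development (rule 1)? no. So the proposal is not a Tier V Project.
Under rule 8: Listed Works (rule 12)? no; or Tier V Project (rule 13)? no. So the proposal is not a Class-J Alteration.
Under rule 2: the proposal is not accompanied by an ecological survey? yes; and the proposal retains the existing facade? yes. So the proposal is a Class-D Works.
Under rule 14: not a Class-D Works (rule 2)? no; or the proposal involves demolition of a listed structure? yes. So the proposal is a Restricted Project.
Under rule 7: the proposal is not accompanied by an ecological survey? yes; and the proposal includes on-site parking provision? yes; and the existing use is non-residential? yes. So the proposal is a Class-R Use.
Under rule 9: Restricted Project (rule 14)? yes; or not a Class-R Use (rule 7)? no. So the proposal is a Critical Use.
Under rule 6: Class-J Alteration (rule 8)? no; and Critical Use (rule 9)? yes. So the proposal is not a Controlled Alteration.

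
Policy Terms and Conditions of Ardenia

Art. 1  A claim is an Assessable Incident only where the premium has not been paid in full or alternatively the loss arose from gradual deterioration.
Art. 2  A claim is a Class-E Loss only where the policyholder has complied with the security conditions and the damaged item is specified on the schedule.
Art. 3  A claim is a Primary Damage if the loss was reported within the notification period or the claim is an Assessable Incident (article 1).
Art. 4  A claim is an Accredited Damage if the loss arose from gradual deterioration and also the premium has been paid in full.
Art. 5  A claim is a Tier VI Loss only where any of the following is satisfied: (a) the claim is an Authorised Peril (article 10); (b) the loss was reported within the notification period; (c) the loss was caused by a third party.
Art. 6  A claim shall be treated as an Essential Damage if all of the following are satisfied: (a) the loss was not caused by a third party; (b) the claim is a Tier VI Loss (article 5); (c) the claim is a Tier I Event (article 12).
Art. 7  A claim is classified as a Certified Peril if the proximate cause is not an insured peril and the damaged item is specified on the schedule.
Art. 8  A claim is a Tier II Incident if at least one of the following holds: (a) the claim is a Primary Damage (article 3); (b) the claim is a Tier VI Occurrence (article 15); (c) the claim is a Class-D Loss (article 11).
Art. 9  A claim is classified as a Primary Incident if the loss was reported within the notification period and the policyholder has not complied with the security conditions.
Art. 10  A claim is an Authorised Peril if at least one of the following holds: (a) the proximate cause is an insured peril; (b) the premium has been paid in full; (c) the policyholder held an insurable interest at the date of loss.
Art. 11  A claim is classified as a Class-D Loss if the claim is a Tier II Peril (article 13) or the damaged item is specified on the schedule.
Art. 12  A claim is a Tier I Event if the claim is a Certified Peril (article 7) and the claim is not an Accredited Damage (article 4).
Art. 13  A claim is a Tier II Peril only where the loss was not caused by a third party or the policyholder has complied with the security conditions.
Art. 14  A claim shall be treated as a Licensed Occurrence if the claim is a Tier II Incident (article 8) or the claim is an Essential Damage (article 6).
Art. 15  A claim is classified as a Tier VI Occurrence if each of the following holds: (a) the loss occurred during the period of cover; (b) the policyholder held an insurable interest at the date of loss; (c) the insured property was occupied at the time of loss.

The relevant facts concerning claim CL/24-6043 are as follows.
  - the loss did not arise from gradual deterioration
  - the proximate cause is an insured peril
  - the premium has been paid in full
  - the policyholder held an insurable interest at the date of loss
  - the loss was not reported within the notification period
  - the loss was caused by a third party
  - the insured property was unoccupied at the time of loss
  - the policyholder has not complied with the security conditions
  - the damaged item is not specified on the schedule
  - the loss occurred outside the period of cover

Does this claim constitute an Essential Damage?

Under article 10: the proximate cause is an insured peril? yes; or the premium has been paid in full? yes; or the policyholder held an insurable interest at the date of loss? yes. So the claim is an Authorised Peril.
Under article 5: Authorised Peril (article 10)? yes; or the loss was reported within the notification period? no; or the loss was caused by a third party? yes. So the claim is a Tier VI Loss.
Under article 7: the proximate cause is not an insured peril? no; and the damaged item is specified on the schedule? no. So the claim is not a Certified Peril.
Under article 4: the loss arose from gradual deterioration? no; and the premium has been paid in full? yes. So the claim is not an Accredited Damage.
Under article 12: Certified Peril (article 7)? no; and not an Accredited Damage (article 4)? yes. So the claim is not a Tier I Event.
Under article 6: the loss was not caused by a third party? no; and Tier VI Loss (article 5)? yes; and Tier I Event (article 12)? no. So the claim is not an Essential Damage.

No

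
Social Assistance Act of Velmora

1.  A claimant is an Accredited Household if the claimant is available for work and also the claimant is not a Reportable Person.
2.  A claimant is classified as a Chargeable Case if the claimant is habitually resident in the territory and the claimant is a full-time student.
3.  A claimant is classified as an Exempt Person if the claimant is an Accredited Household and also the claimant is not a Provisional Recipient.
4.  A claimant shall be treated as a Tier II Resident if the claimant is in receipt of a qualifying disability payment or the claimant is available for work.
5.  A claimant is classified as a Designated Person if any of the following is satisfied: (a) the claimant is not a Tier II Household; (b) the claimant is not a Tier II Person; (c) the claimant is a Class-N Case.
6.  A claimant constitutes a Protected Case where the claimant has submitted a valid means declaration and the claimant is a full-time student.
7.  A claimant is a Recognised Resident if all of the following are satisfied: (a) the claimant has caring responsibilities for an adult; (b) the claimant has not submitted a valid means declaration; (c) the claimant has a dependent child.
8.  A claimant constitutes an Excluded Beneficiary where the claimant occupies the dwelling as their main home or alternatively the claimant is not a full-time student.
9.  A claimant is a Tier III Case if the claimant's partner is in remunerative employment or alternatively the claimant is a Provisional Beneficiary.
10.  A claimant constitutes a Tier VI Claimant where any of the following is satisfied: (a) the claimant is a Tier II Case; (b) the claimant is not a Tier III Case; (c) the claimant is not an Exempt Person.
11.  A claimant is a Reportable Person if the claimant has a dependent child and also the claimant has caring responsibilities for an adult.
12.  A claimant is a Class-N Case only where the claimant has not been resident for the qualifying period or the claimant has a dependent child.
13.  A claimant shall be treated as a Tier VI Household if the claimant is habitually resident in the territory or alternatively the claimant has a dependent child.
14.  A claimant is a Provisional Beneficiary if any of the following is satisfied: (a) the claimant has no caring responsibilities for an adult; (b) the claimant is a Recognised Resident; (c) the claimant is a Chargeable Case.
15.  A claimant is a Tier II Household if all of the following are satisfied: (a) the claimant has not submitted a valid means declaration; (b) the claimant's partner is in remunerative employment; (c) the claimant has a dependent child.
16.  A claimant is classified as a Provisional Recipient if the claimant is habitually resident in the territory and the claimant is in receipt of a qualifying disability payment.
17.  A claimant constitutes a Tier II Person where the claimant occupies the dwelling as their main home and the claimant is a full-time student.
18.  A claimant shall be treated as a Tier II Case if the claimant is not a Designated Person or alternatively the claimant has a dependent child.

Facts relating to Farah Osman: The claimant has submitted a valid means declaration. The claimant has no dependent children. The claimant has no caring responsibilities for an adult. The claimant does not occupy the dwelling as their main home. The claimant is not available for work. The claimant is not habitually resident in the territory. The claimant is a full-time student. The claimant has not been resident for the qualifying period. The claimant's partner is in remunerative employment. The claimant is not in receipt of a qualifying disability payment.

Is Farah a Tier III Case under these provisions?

paragraph 7 — Recognised Resident: [the claimant has caring responsibilities for an adult? no] AND [the claimant has not submitted a valid means declaration? no] AND [the claimant has a dependent child? no] → not satisfied.
paragraph 2 — Chargeable Case: [the claimant is habitually resident in the territory? no] AND [the claimant is a full-time student? yes] → not satisfied.
paragraph 14 — Provisional Beneficiary: [the claimant has no caring responsibilities for an adult? yes] OR [Recognised Resident (paragraph 7)? no] OR [Chargeable Case (paragraph 2)? no] → satisfied.
paragraph 9 — Tier III Case: [the claimant's partner is in remunerative employment? yes] OR [Provisional Beneficiary (paragraph 14)? yes] → satisfied.

Yes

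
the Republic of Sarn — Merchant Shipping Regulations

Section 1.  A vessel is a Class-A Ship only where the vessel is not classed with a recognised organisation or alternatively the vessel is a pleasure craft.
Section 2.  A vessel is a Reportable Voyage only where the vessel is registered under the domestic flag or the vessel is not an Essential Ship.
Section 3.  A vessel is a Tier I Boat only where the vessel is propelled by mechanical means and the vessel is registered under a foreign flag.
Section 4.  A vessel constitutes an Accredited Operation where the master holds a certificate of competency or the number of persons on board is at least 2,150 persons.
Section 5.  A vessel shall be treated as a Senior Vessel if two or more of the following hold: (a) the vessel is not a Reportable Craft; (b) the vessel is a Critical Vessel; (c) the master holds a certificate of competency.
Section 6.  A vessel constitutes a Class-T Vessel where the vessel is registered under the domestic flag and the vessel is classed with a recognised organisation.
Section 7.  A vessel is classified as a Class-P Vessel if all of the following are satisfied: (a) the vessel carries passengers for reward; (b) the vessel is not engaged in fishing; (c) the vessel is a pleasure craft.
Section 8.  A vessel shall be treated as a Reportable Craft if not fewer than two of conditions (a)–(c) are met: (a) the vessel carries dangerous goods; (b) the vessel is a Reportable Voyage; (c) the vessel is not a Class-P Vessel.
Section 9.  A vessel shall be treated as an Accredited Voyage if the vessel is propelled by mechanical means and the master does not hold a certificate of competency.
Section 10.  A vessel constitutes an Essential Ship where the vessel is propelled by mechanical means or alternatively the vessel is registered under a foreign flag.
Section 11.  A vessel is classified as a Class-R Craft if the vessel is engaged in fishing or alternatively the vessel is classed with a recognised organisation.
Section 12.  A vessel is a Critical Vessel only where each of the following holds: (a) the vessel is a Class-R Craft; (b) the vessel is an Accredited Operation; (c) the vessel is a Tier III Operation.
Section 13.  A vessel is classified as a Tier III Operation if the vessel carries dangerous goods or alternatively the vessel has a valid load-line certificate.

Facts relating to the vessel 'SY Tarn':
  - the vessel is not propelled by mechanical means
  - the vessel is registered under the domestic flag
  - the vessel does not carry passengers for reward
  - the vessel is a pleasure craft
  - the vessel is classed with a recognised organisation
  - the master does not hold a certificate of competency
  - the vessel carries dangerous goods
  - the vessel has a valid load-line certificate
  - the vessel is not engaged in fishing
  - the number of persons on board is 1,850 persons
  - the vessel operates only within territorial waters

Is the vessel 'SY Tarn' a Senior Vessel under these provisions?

No

section 10 — Essential Ship: [the vessel is propelled by mechanical means? no] OR [the vessel is registered under a foreign flag? no] → not satisfied.
section 2 — Reportable Voyage: [the vessel is registered under the domestic flag? yes] OR [not an Essential Ship (section 10)? yes] → satisfied.
section 7 — Class-P Vessel: [the vessel carries passengers for reward? no] AND [the vessel is not engaged in fishing? yes] AND [the vessel is a pleasure craft? yes] → not satisfied.
section 8 — Reportable Craft: the vessel carries dangerous goods? yes; Reportable Voyage (section 2)? yes; not a Class-P Vessel (section 7)? yes — 3 of 3 hold (need ≥2) → satisfied.
section 11 — Class-R Craft: [the vessel is engaged in fishing? no] OR [the vessel is classed with a recognised organisation? yes] → satisfied.
section 4 — Accredited Operation: [the master holds a certificate of competency? no] OR [number of persons on board: 1,850 persons ≥ 2,150 persons? no] → not satisfied.
section 13 — Tier III Operation: [the vessel carries dangerous goods? yes] OR [the vessel has a valid load-line certificate? yes] → satisfied.
section 12 — Critical Vessel: [Class-R Craft (section 11)? yes] AND [Accredited Operation (section 4)? no] AND [Tier III Operation (section 13)? yes] → not satisfied.
section 5 — Senior Vessel: not a Reportable Craft (section 8)? no; Critical Vessel (section 12)? no; the master holds a certificate of competency? no — 0 of 3 hold (need ≥2) → not satisfied.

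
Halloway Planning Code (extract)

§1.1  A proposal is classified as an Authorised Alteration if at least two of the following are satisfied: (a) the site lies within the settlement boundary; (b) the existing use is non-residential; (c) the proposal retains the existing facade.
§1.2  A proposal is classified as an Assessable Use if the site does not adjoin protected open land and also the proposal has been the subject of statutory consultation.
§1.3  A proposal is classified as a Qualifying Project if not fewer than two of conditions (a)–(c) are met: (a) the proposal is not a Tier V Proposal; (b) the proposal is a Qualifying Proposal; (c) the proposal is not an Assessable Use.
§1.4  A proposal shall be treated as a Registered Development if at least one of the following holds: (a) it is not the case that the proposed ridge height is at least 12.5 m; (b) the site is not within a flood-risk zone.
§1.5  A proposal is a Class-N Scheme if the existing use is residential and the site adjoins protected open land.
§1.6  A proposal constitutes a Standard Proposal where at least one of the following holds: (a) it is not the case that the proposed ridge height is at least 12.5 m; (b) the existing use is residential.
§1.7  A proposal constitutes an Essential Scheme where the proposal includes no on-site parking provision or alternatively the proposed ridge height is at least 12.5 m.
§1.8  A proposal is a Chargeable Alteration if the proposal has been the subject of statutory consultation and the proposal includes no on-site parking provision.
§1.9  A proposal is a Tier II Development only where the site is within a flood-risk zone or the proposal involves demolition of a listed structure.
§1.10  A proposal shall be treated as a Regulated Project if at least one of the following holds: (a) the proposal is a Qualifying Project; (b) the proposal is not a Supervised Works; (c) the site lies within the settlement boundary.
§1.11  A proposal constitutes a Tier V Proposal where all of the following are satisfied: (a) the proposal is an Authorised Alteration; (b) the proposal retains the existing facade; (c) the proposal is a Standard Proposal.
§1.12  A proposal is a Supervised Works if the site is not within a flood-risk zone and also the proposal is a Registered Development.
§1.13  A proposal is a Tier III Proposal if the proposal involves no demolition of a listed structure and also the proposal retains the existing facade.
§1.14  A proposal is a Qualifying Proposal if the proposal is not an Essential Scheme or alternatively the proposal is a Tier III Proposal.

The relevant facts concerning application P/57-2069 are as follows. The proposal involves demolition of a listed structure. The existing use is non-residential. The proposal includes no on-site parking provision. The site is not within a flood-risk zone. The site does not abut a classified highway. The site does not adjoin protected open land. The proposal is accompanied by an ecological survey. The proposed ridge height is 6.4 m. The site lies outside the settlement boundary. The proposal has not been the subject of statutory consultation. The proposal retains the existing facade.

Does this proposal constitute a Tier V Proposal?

§1.1 — Authorised Alteration: the site lies within the settlement boundary? no; the existing use is non-residential? yes; the proposal retains the existing facade? yes — 2 of 3 hold (need ≥2) → satisfied.
§1.6 — Standard Proposal: [proposed ridge height: 6.4 m ≥ 12.5 m? no, so negated condition yes] OR [the existing use is residential? no] → satisfied.
§1.11 — Tier V Proposal: [Authorised Alteration (§1.1)? yes] AND [the proposal retains the existing facade? yes] AND [Standard Proposal (§1.6)? yes] → satisfied.

Yes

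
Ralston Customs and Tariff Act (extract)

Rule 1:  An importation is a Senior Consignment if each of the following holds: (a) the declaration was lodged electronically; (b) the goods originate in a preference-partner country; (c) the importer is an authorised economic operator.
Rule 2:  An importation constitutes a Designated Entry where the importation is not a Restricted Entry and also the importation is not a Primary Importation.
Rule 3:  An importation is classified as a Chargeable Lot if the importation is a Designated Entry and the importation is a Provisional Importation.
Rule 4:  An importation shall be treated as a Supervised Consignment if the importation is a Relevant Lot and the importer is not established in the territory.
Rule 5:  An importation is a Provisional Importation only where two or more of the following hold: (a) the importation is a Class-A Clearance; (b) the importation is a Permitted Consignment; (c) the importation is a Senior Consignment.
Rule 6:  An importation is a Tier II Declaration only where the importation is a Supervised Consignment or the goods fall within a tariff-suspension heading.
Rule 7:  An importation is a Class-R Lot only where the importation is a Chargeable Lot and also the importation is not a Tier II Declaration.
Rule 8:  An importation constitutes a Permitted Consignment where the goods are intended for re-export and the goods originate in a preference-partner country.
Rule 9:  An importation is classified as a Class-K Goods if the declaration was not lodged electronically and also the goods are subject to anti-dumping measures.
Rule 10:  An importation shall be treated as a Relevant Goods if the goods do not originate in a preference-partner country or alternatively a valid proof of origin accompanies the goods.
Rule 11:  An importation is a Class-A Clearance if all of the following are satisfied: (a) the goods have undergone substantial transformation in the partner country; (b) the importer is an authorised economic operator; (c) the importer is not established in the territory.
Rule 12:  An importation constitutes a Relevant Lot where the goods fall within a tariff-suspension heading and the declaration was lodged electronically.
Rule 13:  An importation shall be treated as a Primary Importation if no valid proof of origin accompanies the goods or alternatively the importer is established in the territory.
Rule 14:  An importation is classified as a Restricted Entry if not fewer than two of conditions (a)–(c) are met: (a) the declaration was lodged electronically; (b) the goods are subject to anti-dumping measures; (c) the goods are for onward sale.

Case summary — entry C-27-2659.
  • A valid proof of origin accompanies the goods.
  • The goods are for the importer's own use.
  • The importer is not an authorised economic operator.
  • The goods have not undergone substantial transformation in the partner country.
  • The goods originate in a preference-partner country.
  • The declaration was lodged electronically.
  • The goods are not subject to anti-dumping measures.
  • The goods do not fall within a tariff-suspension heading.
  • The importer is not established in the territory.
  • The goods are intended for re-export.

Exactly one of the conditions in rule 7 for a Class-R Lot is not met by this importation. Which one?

Under rule 14: the declaration was lodged electronically? yes; the goods are subject to anti-dumping measures? no; the goods are for onward sale? no — 1 of 3 hold (need ≥2) → not satisfied.
Under rule 13: no valid proof of origin accompanies the goods? no; or the importer is established in the territory? no. So the importation is not a Primary Importation.
Under rule 2: not a Restricted Entry (rule 14)? yes; and not a Primary Importation (rule 13)? yes. So the importation is a Designated Entry.
Under rule 11: the goods have undergone substantial transformation in the partner country? no; and the importer is an authorised economic operator? no; and the importer is not established in the territory? yes. So the importation is not a Class-A Clearance.
Under rule 8: the goods are intended for re-export? yes; and the goods originate in a preference-partner country? yes. So the importation is a Permitted Consignment.
Under rule 1: the declaration was lodged electronically? yes; and the goods originate in a preference-partner country? yes; and the importer is an authorised economic operator? no. So the importation is not a Senior Consignment.
Under rule 5: Class-A Clearance (rule 11)? no; Permitted Consignment (rule 8)? yes; Senior Consignment (rule 1)? no — 1 of 3 hold (need ≥2) → not satisfied.
Under rule 3: Designated Entry (rule 2)? yes; and Provisional Importation (rule 5)? no. So the importation is not a Chargeable Lot.
Under rule 12: the goods fall within a tariff-suspension heading? no; and the declaration was lodged electronically? yes. So the importation is not a Relevant Lot.
Under rule 4: Relevant Lot (rule 12)? no; and the importer is not established in the territory? yes. So the importation is not a Supervised Consignment.
Under rule 6: Supervised Consignment (rule 4)? no; or the goods fall within a tariff-suspension heading? no. So the importation is not a Tier II Declaration.
Under rule 7: Chargeable Lot (rule 3)? no; and not a Tier II Declaration (rule 6)? yes. So the importation is not a Class-R Lot.

Chargeable Lot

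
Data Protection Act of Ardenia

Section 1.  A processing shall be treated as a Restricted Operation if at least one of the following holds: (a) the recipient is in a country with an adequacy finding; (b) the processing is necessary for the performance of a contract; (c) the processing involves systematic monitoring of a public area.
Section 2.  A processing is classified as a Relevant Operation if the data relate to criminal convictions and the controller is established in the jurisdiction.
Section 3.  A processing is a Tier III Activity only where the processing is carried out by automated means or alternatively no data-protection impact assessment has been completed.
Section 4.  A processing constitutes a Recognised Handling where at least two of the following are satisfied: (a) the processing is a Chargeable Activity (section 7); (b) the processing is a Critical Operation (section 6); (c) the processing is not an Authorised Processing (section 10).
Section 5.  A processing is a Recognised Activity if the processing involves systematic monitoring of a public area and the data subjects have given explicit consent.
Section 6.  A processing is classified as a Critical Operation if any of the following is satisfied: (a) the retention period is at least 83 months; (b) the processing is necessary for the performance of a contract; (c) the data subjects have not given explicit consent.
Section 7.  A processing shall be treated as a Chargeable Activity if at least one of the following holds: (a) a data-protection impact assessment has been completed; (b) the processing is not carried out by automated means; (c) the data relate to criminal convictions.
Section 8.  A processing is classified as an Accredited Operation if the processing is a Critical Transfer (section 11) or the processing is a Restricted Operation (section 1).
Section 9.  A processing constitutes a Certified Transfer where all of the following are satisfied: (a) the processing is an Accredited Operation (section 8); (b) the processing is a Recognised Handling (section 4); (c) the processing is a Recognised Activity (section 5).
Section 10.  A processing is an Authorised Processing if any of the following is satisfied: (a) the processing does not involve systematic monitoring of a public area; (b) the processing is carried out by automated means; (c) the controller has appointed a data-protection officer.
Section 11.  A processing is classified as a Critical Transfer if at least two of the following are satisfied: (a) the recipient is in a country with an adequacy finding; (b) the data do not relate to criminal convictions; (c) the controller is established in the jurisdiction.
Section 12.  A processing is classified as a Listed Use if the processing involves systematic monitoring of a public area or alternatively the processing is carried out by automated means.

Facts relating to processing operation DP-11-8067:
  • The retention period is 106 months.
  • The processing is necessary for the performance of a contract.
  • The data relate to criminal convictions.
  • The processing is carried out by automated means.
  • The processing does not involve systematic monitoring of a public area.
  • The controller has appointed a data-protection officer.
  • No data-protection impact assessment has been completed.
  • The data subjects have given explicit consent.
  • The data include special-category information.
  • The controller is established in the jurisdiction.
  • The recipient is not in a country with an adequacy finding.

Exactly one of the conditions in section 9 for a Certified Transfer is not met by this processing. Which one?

Recognised Activity

section 11 — Critical Transfer: the recipient is in a country with an adequacy finding? no; the data do not relate to criminal convictions? no; the controller is established in the jurisdiction? yes — 1 of 3 hold (need ≥2) → not satisfied.
section 1 — Restricted Operation: [the recipient is in a country with an adequacy finding? no] OR [the processing is necessary for the performance of a contract? yes] OR [the processing involves systematic monitoring of a public area? no] → satisfied.
section 8 — Accredited Operation: [Critical Transfer (section 11)? no] OR [Restricted Operation (section 1)? yes] → satisfied.
section 7 — Chargeable Activity: [a data-protection impact assessment has been completed? no] OR [the processing is not carried out by automated means? no] OR [the data relate to criminal convictions? yes] → satisfied.
section 6 — Critical Operation: [retention period: 106 months ≥ 83 months? yes] OR [the processing is necessary for the performance of a contract? yes] OR [the data subjects have not given explicit consent? no] → satisfied.
section 10 — Authorised Processing: [the processing does not involve systematic monitoring of a public area? yes] OR [the processing is carried out by automated means? yes] OR [the controller has appointed a data-protection officer? yes] → satisfied.
section 4 — Recognised Handling: Chargeable Activity (section 7)? yes; Critical Operation (section 6)? yes; not an Authorised Processing (section 10)? no — 2 of 3 hold (need ≥2) → satisfied.
section 5 — Recognised Activity: [the processing involves systematic monitoring of a public area? no] AND [the data subjects have given explicit consent? yes] → not satisfied.
section 9 — Certified Transfer: [Accredited Operation (section 8)? yes] AND [Recognised Handling (section 4)? yes] AND [Recognised Activity (section 5)? no] → not satisfied.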